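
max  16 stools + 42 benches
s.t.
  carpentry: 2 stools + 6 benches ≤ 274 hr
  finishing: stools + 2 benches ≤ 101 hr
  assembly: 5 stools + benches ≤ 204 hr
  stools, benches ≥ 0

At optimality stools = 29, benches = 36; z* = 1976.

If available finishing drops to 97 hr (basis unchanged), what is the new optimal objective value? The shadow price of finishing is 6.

1952

Δb = -4, so new z* = 1976 + (6)·(-4) = 1976 − 24 = 1952.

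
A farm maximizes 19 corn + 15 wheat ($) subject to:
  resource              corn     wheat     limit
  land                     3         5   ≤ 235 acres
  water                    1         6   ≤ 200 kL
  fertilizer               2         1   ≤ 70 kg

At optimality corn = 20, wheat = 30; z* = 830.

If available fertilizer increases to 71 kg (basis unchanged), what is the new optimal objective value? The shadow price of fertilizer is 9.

Δb = 1, so new z* = 830 + (9)·(1) = 830 + 9 = 839.

839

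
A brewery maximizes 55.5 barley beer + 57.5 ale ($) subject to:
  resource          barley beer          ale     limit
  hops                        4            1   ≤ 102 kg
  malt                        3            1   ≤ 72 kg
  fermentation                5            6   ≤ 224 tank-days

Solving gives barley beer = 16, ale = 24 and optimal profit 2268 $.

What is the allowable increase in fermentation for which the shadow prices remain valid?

Binding constraints: malt, fermentation. The basis is B = [[3,1],[5,6]] with det 13.
Per unit increase in fermentation, x* moves by d = (-0.0769, 0.2308).
The basis stays optimal until barley beer reaches 0; allowable increase = 208 tank-days.

208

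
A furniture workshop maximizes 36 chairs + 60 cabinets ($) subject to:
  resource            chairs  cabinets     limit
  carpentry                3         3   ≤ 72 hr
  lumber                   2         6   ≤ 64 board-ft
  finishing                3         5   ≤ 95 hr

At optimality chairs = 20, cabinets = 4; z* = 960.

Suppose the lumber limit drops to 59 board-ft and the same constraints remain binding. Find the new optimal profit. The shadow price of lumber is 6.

930

Δb = -5, so new z* = 960 + (6)·(-5) = 960 − 30 = 930.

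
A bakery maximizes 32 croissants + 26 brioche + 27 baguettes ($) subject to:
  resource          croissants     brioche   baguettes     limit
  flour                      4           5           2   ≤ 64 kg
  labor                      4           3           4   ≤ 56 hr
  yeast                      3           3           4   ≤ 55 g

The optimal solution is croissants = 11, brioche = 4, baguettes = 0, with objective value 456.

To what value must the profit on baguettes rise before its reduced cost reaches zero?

30

At the optimum: flour uses 64 of 64 (binding); labor uses 56 of 56 (binding); yeast uses 45 of 55 (slack = 10).
Slack constraints have shadow price 0 (complementary slackness).
The binding rows give the dual system: 4·y_flour + 4·y_labor = 32 and 5·y_flour + 3·y_labor = 26.
This yields shadow prices y_flour = 1, y_labor = 7.
baguettes enters the basis when its profit ≥ yᵀa₃ = 1·2 + 7·4 = 30.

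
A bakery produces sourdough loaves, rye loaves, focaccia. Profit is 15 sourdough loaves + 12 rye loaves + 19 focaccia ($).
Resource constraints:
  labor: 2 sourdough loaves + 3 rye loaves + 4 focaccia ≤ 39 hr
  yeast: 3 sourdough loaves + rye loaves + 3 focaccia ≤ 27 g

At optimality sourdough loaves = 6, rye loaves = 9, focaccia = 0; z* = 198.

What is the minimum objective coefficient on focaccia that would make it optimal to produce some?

At the optimum: labor uses 39 of 39 (binding); yeast uses 27 of 27 (binding).
Dual feasibility on the basic columns requires 2·y_labor + 3·y_yeast = 15, 3·y_labor + 1·y_yeast = 12.
Solving: y_labor = 3, y_yeast = 3.
focaccia enters the basis when its profit ≥ yᵀa₃ = 3·4 + 3·3 = 21.

21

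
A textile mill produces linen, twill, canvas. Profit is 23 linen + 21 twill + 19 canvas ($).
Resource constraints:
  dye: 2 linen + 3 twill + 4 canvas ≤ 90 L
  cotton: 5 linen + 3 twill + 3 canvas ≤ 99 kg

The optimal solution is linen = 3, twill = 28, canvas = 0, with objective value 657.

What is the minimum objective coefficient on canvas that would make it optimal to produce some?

Check each constraint at x*: dye 90/90 (tight); cotton 99/99 (tight).
The binding rows give the dual system: 2·y_dye + 5·y_cotton = 23 and 3·y_dye + 3·y_cotton = 21.
This yields shadow prices y_dye = 4, y_cotton = 3.
canvas enters the basis when its profit ≥ yᵀa₃ = 4·4 + 3·3 = 25.

25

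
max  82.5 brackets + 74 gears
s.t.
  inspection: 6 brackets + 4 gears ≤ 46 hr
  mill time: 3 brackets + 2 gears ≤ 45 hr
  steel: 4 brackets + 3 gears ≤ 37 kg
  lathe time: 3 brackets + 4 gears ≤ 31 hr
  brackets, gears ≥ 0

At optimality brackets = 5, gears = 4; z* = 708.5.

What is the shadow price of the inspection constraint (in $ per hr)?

Check each constraint at x*: inspection 46/46 (tight); mill time 23/45 (slack 22); steel 32/37 (slack 5); lathe time 31/31 (tight).
Since mill time, steel are not tight, their duals are 0.
The binding rows give the dual system: 6·y_inspection + 3·y_lathe time = 82.5 and 4·y_inspection + 4·y_lathe time = 74.
Solving: y_inspection = 9, y_lathe time = 9.5.
Shadow price of inspection = 9.

9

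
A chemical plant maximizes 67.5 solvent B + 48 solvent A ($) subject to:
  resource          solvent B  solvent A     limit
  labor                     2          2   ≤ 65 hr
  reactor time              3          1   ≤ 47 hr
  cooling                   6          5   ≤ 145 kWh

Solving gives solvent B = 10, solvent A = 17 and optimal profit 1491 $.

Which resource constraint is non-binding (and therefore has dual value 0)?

labor

labor: 54/65 (slack 11)
reactor time: 47/47 (binding)
cooling: 145/145 (binding)
By complementary slackness, a constraint with positive slack has shadow price 0 → labor.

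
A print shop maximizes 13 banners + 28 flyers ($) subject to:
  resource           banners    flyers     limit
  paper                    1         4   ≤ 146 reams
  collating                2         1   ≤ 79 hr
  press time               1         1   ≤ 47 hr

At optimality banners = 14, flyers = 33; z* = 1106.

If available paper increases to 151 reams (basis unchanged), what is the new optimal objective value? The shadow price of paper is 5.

Δb = 5, so new z* = 1106 + (5)·(5) = 1106 + 25 = 1131.

1131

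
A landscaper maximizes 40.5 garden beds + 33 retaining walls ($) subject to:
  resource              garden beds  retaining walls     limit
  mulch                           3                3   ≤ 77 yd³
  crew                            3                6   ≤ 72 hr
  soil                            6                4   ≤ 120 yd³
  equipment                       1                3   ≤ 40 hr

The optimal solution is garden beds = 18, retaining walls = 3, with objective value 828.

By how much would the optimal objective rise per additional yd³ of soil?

At the optimum: mulch uses 63 of 77 (slack = 14); crew uses 72 of 72 (binding); soil uses 120 of 120 (binding); equipment uses 27 of 40 (slack = 13).
Since mulch, equipment are not tight, their duals are 0.
From A_Bᵀ y = c: 3·y_crew + 6·y_soil = 40.5; 6·y_crew + 4·y_soil = 33.
→ y_crew = 1.5 and y_soil = 6.
Shadow price of soil = 6.

6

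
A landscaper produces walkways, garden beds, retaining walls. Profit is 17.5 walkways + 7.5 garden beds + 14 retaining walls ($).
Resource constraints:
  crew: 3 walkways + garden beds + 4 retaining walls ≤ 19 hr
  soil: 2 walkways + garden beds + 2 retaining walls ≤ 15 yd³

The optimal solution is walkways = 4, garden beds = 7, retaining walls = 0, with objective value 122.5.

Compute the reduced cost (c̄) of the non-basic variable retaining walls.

Both crew and soil are binding at x*.
Dual feasibility on the basic columns requires 3·y_crew + 2·y_soil = 17.5, 1·y_crew + 1·y_soil = 7.5.
This yields shadow prices y_crew = 2.5, y_soil = 5.
Reduced cost of retaining walls: c₃ − yᵀa₃ = 14 − (2.5·4 + 5·2) = 14 − 20 = -6.

-6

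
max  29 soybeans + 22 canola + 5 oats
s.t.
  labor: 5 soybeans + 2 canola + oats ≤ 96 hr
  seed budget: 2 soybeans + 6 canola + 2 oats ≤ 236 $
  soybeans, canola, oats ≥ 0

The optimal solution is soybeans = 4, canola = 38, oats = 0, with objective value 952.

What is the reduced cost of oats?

Check each constraint at x*: labor 96/96 (tight); seed budget 236/236 (tight).
From A_Bᵀ y = c: 5·y_labor + 2·y_seed budget = 29; 2·y_labor + 6·y_seed budget = 22.
Solving: y_labor = 5, y_seed budget = 2.
Reduced cost of oats: c₃ − yᵀa₃ = 5 − (5·1 + 2·2) = 5 − 9 = -4.

-4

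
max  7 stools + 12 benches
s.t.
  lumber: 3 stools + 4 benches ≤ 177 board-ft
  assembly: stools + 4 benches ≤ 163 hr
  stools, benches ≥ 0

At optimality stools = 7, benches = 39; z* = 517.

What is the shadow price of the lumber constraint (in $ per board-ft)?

2

Both lumber and assembly are binding at x*.
From A_Bᵀ y = c: 3·y_lumber + 1·y_assembly = 7; 4·y_lumber + 4·y_assembly = 12.
Solving: y_lumber = 2, y_assembly = 1.
Shadow price of lumber = 2.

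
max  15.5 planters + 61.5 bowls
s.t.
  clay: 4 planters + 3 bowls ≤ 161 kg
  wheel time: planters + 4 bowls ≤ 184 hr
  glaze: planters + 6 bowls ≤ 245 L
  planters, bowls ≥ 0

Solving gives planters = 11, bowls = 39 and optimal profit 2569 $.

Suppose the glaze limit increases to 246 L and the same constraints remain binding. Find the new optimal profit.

2578.5

Binding: clay and glaze. Non-binding: wheel time (17 unused).
Since wheel time is not tight, its dual is 0.
From A_Bᵀ y = c: 4·y_clay + 1·y_glaze = 15.5; 3·y_clay + 6·y_glaze = 61.5.
→ y_clay = 1.5 and y_glaze = 9.5.
Δz = y_glaze·Δb = 9.5 × (1) = 9.5, so new z* = 2569 + 9.5 = 2578.5.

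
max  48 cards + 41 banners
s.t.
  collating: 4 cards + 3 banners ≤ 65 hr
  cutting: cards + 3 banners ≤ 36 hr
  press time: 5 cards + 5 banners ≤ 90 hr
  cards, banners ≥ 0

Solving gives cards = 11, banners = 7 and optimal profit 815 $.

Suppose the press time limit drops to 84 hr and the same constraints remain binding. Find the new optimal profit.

791

At the optimum: collating uses 65 of 65 (binding); cutting uses 32 of 36 (slack = 4); press time uses 90 of 90 (binding).
By complementary slackness, y = 0 for the non-binding constraint.
The binding rows give the dual system: 4·y_collating + 5·y_press time = 48 and 3·y_collating + 5·y_press time = 41.
This yields shadow prices y_collating = 7, y_press time = 4.
Δz = y_press time·Δb = 4 × (-6) = -24, so new z* = 815 − 24 = 791.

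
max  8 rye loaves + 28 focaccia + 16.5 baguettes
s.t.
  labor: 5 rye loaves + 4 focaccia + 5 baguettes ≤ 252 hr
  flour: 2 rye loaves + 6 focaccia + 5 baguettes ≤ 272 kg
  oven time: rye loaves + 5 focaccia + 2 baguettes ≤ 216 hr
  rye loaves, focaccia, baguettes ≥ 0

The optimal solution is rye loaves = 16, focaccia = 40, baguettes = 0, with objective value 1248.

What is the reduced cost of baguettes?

Check each constraint at x*: labor 240/252 (slack 12); flour 272/272 (tight); oven time 216/216 (tight).
Since labor is not tight, its dual is 0.
From A_Bᵀ y = c: 2·y_flour + 1·y_oven time = 8; 6·y_flour + 5·y_oven time = 28.
Solving: y_flour = 3, y_oven time = 2.
Reduced cost of baguettes: c₃ − yᵀa₃ = 16.5 − (3·5 + 2·2) = 16.5 − 19 = -2.5.

-2.5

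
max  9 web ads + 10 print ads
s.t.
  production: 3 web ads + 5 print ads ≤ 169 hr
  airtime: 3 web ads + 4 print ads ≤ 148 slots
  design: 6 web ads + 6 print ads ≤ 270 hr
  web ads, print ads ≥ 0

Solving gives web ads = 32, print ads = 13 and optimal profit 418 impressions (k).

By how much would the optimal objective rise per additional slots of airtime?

1

Binding: airtime and design. Non-binding: production (8 unused).
Slack constraints have shadow price 0 (complementary slackness).
The binding rows give the dual system: 3·y_airtime + 6·y_design = 9 and 4·y_airtime + 6·y_design = 10.
Solving: y_airtime = 1, y_design = 1.
Shadow price of airtime = 1.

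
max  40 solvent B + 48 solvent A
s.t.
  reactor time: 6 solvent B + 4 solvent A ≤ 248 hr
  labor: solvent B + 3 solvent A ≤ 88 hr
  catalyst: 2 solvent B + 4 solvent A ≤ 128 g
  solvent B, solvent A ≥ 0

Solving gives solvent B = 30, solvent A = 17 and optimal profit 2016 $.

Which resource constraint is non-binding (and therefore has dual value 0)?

labor

reactor time: 248/248 (binding)
labor: 81/88 (slack 7)
catalyst: 128/128 (binding)
By complementary slackness, a constraint with positive slack has shadow price 0 → labor.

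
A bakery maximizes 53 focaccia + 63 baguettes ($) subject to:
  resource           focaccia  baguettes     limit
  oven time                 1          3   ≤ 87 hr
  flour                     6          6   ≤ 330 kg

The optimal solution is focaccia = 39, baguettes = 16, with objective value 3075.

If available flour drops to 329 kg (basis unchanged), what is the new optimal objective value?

3067

At the optimum: oven time uses 87 of 87 (binding); flour uses 330 of 330 (binding).
The binding rows give the dual system: 1·y_oven time + 6·y_flour = 53 and 3·y_oven time + 6·y_flour = 63.
Solving: y_oven time = 5, y_flour = 8.
Δz = y_flour·Δb = 8 × (-1) = -8, so new z* = 3075 − 8 = 3067.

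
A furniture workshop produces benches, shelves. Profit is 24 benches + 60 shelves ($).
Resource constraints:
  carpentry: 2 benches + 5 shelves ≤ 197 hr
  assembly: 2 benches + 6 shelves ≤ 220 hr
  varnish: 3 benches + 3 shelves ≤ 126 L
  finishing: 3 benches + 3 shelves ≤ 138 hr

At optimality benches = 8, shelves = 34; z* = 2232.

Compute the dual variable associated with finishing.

0

Binding: assembly and varnish. Non-binding: carpentry (11 unused), finishing (12 unused).
Slack constraints have shadow price 0 (complementary slackness).
From A_Bᵀ y = c: 2·y_assembly + 3·y_varnish = 24; 6·y_assembly + 3·y_varnish = 60.
→ y_assembly = 9 and y_varnish = 2.
Shadow price of finishing = 0.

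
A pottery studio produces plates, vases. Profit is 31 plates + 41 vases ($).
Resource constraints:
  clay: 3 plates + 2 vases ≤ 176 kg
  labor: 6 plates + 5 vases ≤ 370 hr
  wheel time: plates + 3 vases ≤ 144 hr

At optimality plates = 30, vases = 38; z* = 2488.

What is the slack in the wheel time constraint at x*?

wheel time used = 1·30 + 3·38 = 144; slack = 144 − 144 = 0.

0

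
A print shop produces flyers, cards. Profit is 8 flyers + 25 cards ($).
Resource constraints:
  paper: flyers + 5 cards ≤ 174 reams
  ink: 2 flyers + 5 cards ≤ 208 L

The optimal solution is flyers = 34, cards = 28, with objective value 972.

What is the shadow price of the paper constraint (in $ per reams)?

2

At the optimum: paper uses 174 of 174 (binding); ink uses 208 of 208 (binding).
The binding rows give the dual system: 1·y_paper + 2·y_ink = 8 and 5·y_paper + 5·y_ink = 25.
This yields shadow prices y_paper = 2, y_ink = 3.
Shadow price of paper = 2.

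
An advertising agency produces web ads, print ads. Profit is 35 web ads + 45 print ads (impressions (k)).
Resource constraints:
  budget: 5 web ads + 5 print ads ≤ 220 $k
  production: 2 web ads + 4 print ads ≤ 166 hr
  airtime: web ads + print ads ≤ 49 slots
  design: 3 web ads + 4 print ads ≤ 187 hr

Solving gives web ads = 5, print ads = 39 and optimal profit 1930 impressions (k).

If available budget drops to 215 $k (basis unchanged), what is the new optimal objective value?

1905

At the optimum: budget uses 220 of 220 (binding); production uses 166 of 166 (binding); airtime uses 44 of 49 (slack = 5); design uses 171 of 187 (slack = 16).
Slack constraints have shadow price 0 (complementary slackness).
The binding rows give the dual system: 5·y_budget + 2·y_production = 35 and 5·y_budget + 4·y_production = 45.
Solving: y_budget = 5, y_production = 5.
Δz = y_budget·Δb = 5 × (-5) = -25, so new z* = 1930 − 25 = 1905.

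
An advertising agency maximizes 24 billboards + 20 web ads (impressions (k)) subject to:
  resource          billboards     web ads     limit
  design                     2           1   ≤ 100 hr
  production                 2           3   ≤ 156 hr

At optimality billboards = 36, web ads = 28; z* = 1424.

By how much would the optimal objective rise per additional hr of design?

Both design and production are binding at x*.
From A_Bᵀ y = c: 2·y_design + 2·y_production = 24; 1·y_design + 3·y_production = 20.
→ y_design = 8 and y_production = 4.
Shadow price of design = 8.

8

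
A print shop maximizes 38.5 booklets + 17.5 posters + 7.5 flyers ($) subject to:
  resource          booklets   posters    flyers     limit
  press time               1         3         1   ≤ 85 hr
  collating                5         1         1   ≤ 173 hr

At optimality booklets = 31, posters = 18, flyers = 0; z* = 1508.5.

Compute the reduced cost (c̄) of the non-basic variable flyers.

-3

Check each constraint at x*: press time 85/85 (tight); collating 173/173 (tight).
Dual feasibility on the basic columns requires 1·y_press time + 5·y_collating = 38.5, 3·y_press time + 1·y_collating = 17.5.
→ y_press time = 3.5 and y_collating = 7.
Reduced cost of flyers: c₃ − yᵀa₃ = 7.5 − (3.5·1 + 7·1) = 7.5 − 10.5 = -3.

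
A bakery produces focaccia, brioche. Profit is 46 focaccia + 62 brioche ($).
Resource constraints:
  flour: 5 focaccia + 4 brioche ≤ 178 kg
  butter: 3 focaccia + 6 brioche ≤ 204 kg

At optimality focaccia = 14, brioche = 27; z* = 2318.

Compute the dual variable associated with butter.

7

Check each constraint at x*: flour 178/178 (tight); butter 204/204 (tight).
The binding rows give the dual system: 5·y_flour + 3·y_butter = 46 and 4·y_flour + 6·y_butter = 62.
Solving: y_flour = 5, y_butter = 7.
Shadow price of butter = 7.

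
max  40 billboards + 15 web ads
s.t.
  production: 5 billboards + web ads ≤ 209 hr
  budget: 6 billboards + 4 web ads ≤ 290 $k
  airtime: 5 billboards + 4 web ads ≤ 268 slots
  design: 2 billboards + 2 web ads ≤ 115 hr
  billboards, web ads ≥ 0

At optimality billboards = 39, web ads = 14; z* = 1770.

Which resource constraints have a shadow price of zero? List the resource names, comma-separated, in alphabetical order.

airtime, design

production: 209/209 (binding)
budget: 290/290 (binding)
airtime: 251/268 (slack 17)
design: 106/115 (slack 9)
By complementary slackness, a constraint with positive slack has shadow price 0 → airtime, design.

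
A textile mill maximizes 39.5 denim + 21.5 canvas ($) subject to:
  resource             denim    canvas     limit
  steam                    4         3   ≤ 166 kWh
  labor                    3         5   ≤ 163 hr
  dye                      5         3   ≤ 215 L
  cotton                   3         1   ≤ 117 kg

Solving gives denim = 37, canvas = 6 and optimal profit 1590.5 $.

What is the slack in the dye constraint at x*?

12

dye used = 5·37 + 3·6 = 203; slack = 215 − 203 = 12.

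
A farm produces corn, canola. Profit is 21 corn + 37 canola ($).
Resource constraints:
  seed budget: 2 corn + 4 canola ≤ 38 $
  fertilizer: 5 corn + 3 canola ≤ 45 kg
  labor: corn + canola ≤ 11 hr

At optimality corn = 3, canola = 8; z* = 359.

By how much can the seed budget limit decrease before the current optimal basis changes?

Binding constraints: seed budget, labor. The basis is B = [[2,4],[1,1]] with det -2.
Per unit decrease in seed budget, x* moves by d = (0.5, -0.5).
The basis stays optimal until fertilizer becomes binding; allowable decrease = 6 $.

6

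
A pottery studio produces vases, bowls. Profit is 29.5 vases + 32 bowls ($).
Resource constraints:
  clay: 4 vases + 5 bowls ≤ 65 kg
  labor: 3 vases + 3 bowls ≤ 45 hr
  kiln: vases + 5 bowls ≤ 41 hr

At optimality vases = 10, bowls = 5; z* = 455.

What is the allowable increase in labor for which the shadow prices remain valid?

Binding constraints: clay, labor. The basis is B = [[4,5],[3,3]] with det -3.
Per unit increase in labor, x* moves by d = (1.6667, -1.3333).
The basis stays optimal until bowls reaches 0; allowable increase = 3.75 hr.

3.75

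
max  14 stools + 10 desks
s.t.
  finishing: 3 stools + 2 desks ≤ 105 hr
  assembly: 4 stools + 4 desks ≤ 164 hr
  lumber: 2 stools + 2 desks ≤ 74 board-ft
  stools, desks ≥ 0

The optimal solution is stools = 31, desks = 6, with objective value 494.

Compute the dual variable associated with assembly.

Binding: finishing and lumber. Non-binding: assembly (16 unused).
By complementary slackness, y = 0 for the non-binding constraint.
The binding rows give the dual system: 3·y_finishing + 2·y_lumber = 14 and 2·y_finishing + 2·y_lumber = 10.
This yields shadow prices y_finishing = 4, y_lumber = 1.
Shadow price of assembly = 0.

0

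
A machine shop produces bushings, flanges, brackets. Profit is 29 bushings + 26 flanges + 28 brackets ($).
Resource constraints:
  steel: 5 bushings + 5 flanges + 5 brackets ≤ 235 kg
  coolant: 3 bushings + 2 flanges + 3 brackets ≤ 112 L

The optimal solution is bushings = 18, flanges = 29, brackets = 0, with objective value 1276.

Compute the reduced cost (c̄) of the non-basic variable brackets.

At the optimum: steel uses 235 of 235 (binding); coolant uses 112 of 112 (binding).
From A_Bᵀ y = c: 5·y_steel + 3·y_coolant = 29; 5·y_steel + 2·y_coolant = 26.
Solving: y_steel = 4, y_coolant = 3.
Reduced cost of brackets: c₃ − yᵀa₃ = 28 − (4·5 + 3·3) = 28 − 29 = -1.

-1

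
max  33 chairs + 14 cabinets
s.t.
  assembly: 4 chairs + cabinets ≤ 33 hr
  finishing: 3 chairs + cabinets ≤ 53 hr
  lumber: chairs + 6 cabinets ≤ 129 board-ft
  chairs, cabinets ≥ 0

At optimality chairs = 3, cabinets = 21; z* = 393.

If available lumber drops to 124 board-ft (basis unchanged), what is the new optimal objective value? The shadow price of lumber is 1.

Δb = -5, so new z* = 393 + (1)·(-5) = 393 − 5 = 388.

388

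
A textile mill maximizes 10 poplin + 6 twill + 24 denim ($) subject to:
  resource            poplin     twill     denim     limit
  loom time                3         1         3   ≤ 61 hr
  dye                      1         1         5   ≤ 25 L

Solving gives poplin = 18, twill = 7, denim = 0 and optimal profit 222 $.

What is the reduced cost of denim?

-2

At the optimum: loom time uses 61 of 61 (binding); dye uses 25 of 25 (binding).
From A_Bᵀ y = c: 3·y_loom time + 1·y_dye = 10; 1·y_loom time + 1·y_dye = 6.
This yields shadow prices y_loom time = 2, y_dye = 4.
Reduced cost of denim: c₃ − yᵀa₃ = 24 − (2·3 + 4·5) = 24 − 26 = -2.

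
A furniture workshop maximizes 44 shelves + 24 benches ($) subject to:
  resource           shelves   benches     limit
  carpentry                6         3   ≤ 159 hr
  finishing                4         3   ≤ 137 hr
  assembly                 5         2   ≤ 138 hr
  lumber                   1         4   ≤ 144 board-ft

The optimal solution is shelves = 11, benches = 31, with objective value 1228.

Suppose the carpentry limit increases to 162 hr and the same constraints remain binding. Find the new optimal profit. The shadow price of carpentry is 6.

1246

Δb = 3, so new z* = 1228 + (6)·(3) = 1228 + 18 = 1246.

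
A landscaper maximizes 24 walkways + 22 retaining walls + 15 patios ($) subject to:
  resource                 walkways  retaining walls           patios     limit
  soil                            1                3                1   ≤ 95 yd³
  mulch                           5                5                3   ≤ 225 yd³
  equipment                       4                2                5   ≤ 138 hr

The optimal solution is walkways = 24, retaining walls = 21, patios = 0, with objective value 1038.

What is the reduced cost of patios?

-2

Binding: mulch and equipment. Non-binding: soil (8 unused).
By complementary slackness, y = 0 for the non-binding constraint.
From A_Bᵀ y = c: 5·y_mulch + 4·y_equipment = 24; 5·y_mulch + 2·y_equipment = 22.
This yields shadow prices y_mulch = 4, y_equipment = 1.
Reduced cost of patios: c₃ − yᵀa₃ = 15 − (4·3 + 1·5) = 15 − 17 = -2.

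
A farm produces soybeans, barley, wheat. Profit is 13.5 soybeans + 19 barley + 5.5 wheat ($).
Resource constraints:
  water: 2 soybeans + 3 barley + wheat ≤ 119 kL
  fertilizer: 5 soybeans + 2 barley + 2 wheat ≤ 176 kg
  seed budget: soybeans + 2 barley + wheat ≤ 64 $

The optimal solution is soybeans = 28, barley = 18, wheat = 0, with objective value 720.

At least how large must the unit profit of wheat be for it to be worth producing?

Binding: fertilizer and seed budget. Non-binding: water (9 unused).
By complementary slackness, y = 0 for the non-binding constraint.
The binding rows give the dual system: 5·y_fertilizer + 1·y_seed budget = 13.5 and 2·y_fertilizer + 2·y_seed budget = 19.
This yields shadow prices y_fertilizer = 1, y_seed budget = 8.5.
wheat enters the basis when its profit ≥ yᵀa₃ = 1·2 + 8.5·1 = 10.5.

10.5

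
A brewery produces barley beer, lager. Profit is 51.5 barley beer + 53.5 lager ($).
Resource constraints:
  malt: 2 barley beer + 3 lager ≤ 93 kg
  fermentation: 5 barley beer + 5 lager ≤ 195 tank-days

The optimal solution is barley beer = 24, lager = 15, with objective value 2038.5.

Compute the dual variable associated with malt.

2

Check each constraint at x*: malt 93/93 (tight); fermentation 195/195 (tight).
From A_Bᵀ y = c: 2·y_malt + 5·y_fermentation = 51.5; 3·y_malt + 5·y_fermentation = 53.5.
→ y_malt = 2 and y_fermentation = 9.5.
Shadow price of malt = 2.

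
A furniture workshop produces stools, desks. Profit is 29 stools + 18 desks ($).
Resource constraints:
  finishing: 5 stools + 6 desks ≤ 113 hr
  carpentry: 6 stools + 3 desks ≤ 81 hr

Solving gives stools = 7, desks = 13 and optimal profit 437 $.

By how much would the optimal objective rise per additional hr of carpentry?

4

Both finishing and carpentry are binding at x*.
Dual feasibility on the basic columns requires 5·y_finishing + 6·y_carpentry = 29, 6·y_finishing + 3·y_carpentry = 18.
Solving: y_finishing = 1, y_carpentry = 4.
Shadow price of carpentry = 4.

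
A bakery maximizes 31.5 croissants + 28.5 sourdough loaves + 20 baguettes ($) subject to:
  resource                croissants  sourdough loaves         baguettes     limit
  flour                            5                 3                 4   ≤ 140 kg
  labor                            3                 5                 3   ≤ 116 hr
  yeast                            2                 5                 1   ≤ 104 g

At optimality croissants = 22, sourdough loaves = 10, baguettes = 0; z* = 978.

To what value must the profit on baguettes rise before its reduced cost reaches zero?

27

Check each constraint at x*: flour 140/140 (tight); labor 116/116 (tight); yeast 94/104 (slack 10).
By complementary slackness, y = 0 for the non-binding constraint.
The binding rows give the dual system: 5·y_flour + 3·y_labor = 31.5 and 3·y_flour + 5·y_labor = 28.5.
Solving: y_flour = 4.5, y_labor = 3.
baguettes enters the basis when its profit ≥ yᵀa₃ = 4.5·4 + 3·3 = 27.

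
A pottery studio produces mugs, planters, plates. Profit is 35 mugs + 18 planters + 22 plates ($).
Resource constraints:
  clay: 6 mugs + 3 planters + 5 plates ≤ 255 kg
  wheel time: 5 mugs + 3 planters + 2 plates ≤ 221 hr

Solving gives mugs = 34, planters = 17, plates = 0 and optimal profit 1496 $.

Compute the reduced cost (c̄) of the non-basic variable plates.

Check each constraint at x*: clay 255/255 (tight); wheel time 221/221 (tight).
The binding rows give the dual system: 6·y_clay + 5·y_wheel time = 35 and 3·y_clay + 3·y_wheel time = 18.
This yields shadow prices y_clay = 5, y_wheel time = 1.
Reduced cost of plates: c₃ − yᵀa₃ = 22 − (5·5 + 1·2) = 22 − 27 = -5.

-5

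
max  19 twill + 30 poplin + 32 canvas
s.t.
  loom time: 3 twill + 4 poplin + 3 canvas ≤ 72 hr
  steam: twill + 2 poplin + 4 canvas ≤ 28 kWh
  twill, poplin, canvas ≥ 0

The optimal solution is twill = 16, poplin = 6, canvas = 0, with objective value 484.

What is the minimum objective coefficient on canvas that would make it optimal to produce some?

40

Check each constraint at x*: loom time 72/72 (tight); steam 28/28 (tight).
From A_Bᵀ y = c: 3·y_loom time + 1·y_steam = 19; 4·y_loom time + 2·y_steam = 30.
→ y_loom time = 4 and y_steam = 7.
canvas enters the basis when its profit ≥ yᵀa₃ = 4·3 + 7·4 = 40.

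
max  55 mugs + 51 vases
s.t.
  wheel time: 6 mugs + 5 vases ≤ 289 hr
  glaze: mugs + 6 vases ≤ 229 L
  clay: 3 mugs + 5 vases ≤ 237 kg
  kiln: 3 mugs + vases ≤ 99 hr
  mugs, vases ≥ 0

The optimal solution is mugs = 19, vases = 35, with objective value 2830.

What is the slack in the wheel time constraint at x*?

0

wheel time used = 6·19 + 5·35 = 289; slack = 289 − 289 = 0.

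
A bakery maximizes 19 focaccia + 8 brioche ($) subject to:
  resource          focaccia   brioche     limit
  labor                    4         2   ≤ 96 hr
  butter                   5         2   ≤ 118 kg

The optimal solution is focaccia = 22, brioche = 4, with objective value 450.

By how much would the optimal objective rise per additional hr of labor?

Check each constraint at x*: labor 96/96 (tight); butter 118/118 (tight).
The binding rows give the dual system: 4·y_labor + 5·y_butter = 19 and 2·y_labor + 2·y_butter = 8.
This yields shadow prices y_labor = 1, y_butter = 3.
Shadow price of labor = 1.

1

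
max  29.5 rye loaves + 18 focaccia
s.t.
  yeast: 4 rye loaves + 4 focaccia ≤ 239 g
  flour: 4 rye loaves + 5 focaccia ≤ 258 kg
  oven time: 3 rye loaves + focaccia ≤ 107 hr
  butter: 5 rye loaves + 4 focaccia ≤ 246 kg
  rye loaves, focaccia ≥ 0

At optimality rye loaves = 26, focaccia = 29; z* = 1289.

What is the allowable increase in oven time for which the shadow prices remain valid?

40.6

Binding constraints: oven time, butter. The basis is B = [[3,1],[5,4]] with det 7.
Per unit increase in oven time, x* moves by d = (0.5714, -0.7143).
The basis stays optimal until focaccia reaches 0; allowable increase = 40.6 hr.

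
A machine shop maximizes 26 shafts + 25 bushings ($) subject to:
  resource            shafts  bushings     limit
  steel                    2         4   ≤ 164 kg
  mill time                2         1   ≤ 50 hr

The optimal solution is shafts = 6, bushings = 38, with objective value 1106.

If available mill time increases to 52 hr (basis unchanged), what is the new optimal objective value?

Check each constraint at x*: steel 164/164 (tight); mill time 50/50 (tight).
From A_Bᵀ y = c: 2·y_steel + 2·y_mill time = 26; 4·y_steel + 1·y_mill time = 25.
→ y_steel = 4 and y_mill time = 9.
Δz = y_mill time·Δb = 9 × (2) = 18, so new z* = 1106 + 18 = 1124.

1124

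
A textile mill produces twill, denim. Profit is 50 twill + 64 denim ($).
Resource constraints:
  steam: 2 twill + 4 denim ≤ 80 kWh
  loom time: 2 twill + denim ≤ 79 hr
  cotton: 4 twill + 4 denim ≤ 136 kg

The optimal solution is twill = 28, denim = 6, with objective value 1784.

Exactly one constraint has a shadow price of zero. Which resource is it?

loom time

steam: 80/80 (binding)
loom time: 62/79 (slack 17)
cotton: 136/136 (binding)
By complementary slackness, a constraint with positive slack has shadow price 0 → loom time.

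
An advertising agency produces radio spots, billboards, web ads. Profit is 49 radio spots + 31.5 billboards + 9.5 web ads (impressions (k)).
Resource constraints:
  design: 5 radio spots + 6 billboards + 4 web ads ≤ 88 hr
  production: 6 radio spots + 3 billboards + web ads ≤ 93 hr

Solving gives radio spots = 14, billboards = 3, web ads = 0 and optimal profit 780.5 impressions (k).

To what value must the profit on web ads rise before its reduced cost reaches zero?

14.5

Both design and production are binding at x*.
From A_Bᵀ y = c: 5·y_design + 6·y_production = 49; 6·y_design + 3·y_production = 31.5.
This yields shadow prices y_design = 2, y_production = 6.5.
web ads enters the basis when its profit ≥ yᵀa₃ = 2·4 + 6.5·1 = 14.5.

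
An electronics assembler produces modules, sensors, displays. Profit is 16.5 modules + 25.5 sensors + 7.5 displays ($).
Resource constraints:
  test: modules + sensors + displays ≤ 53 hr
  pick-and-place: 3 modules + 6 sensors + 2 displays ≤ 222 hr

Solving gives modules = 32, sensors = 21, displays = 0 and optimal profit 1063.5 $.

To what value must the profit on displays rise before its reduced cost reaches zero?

13.5

Check each constraint at x*: test 53/53 (tight); pick-and-place 222/222 (tight).
From A_Bᵀ y = c: 1·y_test + 3·y_pick-and-place = 16.5; 1·y_test + 6·y_pick-and-place = 25.5.
Solving: y_test = 7.5, y_pick-and-place = 3.
displays enters the basis when its profit ≥ yᵀa₃ = 7.5·1 + 3·2 = 13.5.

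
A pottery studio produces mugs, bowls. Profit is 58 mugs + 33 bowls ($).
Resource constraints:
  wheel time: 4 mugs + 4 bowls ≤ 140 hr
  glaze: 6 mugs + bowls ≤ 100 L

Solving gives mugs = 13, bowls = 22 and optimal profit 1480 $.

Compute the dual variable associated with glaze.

5

Check each constraint at x*: wheel time 140/140 (tight); glaze 100/100 (tight).
From A_Bᵀ y = c: 4·y_wheel time + 6·y_glaze = 58; 4·y_wheel time + 1·y_glaze = 33.
Solving: y_wheel time = 7, y_glaze = 5.
Shadow price of glaze = 5.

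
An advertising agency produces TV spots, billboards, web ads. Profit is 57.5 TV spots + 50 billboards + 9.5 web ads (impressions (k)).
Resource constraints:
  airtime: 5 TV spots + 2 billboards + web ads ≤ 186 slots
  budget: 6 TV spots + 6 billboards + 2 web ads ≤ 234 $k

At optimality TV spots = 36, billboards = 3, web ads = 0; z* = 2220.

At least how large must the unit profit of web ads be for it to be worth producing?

17.5

Both airtime and budget are binding at x*.
The binding rows give the dual system: 5·y_airtime + 6·y_budget = 57.5 and 2·y_airtime + 6·y_budget = 50.
Solving: y_airtime = 2.5, y_budget = 7.5.
web ads enters the basis when its profit ≥ yᵀa₃ = 2.5·1 + 7.5·2 = 17.5.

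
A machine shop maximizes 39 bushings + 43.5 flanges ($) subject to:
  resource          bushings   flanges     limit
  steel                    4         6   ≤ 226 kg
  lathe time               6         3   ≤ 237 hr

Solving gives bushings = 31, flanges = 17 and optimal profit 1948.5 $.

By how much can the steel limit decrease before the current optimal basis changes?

68

Binding constraints: steel, lathe time. The basis is B = [[4,6],[6,3]] with det -24.
Per unit decrease in steel, x* moves by d = (0.125, -0.25).
The basis stays optimal until flanges reaches 0; allowable decrease = 68 kg.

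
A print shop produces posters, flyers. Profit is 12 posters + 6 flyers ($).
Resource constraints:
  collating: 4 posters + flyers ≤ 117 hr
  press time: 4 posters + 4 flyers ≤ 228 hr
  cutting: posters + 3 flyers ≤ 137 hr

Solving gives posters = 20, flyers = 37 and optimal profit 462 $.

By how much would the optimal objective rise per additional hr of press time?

1

At the optimum: collating uses 117 of 117 (binding); press time uses 228 of 228 (binding); cutting uses 131 of 137 (slack = 6).
Since cutting is not tight, its dual is 0.
Dual feasibility on the basic columns requires 4·y_collating + 4·y_press time = 12, 1·y_collating + 4·y_press time = 6.
This yields shadow prices y_collating = 2, y_press time = 1.
Shadow price of press time = 1.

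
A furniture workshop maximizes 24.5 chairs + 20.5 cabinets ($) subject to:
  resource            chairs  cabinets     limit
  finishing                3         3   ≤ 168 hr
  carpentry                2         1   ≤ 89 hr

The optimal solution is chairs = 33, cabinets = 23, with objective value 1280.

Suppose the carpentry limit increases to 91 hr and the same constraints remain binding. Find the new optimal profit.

Check each constraint at x*: finishing 168/168 (tight); carpentry 89/89 (tight).
From A_Bᵀ y = c: 3·y_finishing + 2·y_carpentry = 24.5; 3·y_finishing + 1·y_carpentry = 20.5.
This yields shadow prices y_finishing = 5.5, y_carpentry = 4.
Δz = y_carpentry·Δb = 4 × (2) = 8, so new z* = 1280 + 8 = 1288.

1288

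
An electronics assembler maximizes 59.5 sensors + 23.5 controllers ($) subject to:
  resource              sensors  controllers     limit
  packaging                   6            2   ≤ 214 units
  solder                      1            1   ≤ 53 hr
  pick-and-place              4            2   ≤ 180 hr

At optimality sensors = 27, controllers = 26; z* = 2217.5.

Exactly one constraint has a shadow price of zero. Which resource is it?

pick-and-place

packaging: 214/214 (binding)
solder: 53/53 (binding)
pick-and-place: 160/180 (slack 20)
By complementary slackness, a constraint with positive slack has shadow price 0 → pick-and-place.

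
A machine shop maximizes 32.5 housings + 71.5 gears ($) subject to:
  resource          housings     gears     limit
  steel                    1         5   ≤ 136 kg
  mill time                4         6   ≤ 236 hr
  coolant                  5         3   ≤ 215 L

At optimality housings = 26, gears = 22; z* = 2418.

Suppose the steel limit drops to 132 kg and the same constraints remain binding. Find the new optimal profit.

2392

At the optimum: steel uses 136 of 136 (binding); mill time uses 236 of 236 (binding); coolant uses 196 of 215 (slack = 19).
Slack constraints have shadow price 0 (complementary slackness).
Dual feasibility on the basic columns requires 1·y_steel + 4·y_mill time = 32.5, 5·y_steel + 6·y_mill time = 71.5.
This yields shadow prices y_steel = 6.5, y_mill time = 6.5.
Δz = y_steel·Δb = 6.5 × (-4) = -26, so new z* = 2418 − 26 = 2392.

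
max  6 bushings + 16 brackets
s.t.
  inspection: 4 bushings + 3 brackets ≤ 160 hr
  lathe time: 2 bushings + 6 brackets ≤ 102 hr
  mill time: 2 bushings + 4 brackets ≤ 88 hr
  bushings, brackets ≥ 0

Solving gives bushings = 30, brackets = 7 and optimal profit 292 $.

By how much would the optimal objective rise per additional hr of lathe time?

2

Check each constraint at x*: inspection 141/160 (slack 19); lathe time 102/102 (tight); mill time 88/88 (tight).
Slack constraints have shadow price 0 (complementary slackness).
Dual feasibility on the basic columns requires 2·y_lathe time + 2·y_mill time = 6, 6·y_lathe time + 4·y_mill time = 16.
→ y_lathe time = 2 and y_mill time = 1.
Shadow price of lathe time = 2.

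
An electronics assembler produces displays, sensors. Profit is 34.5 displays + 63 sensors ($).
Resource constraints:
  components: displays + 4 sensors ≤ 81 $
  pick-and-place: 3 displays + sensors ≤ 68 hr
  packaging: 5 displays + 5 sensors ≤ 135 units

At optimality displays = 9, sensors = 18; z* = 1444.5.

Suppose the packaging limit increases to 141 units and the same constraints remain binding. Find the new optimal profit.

1474.5

Check each constraint at x*: components 81/81 (tight); pick-and-place 45/68 (slack 23); packaging 135/135 (tight).
By complementary slackness, y = 0 for the non-binding constraint.
The binding rows give the dual system: 1·y_components + 5·y_packaging = 34.5 and 4·y_components + 5·y_packaging = 63.
Solving: y_components = 9.5, y_packaging = 5.
Δz = y_packaging·Δb = 5 × (6) = 30, so new z* = 1444.5 + 30 = 1474.5.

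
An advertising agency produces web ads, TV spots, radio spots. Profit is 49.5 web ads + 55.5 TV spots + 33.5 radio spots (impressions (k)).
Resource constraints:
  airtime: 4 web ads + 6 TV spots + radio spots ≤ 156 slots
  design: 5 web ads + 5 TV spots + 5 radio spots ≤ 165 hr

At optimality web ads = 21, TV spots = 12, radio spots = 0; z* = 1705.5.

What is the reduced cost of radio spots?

Both airtime and design are binding at x*.
From A_Bᵀ y = c: 4·y_airtime + 5·y_design = 49.5; 6·y_airtime + 5·y_design = 55.5.
→ y_airtime = 3 and y_design = 7.5.
Reduced cost of radio spots: c₃ − yᵀa₃ = 33.5 − (3·1 + 7.5·5) = 33.5 − 40.5 = -7.

-7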